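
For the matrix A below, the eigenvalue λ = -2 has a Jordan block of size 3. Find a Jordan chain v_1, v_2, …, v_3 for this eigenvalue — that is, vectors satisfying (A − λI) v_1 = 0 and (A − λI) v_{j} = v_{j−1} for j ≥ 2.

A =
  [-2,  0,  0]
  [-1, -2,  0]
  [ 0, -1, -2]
A Jordan chain for λ = -2 of length 3:
v_1 = (0, 0, 1)ᵀ
v_2 = (0, -1, 0)ᵀ
v_3 = (1, 0, 0)ᵀ

Let N = A − (-2)·I. We want v_3 with N^3 v_3 = 0 but N^2 v_3 ≠ 0; then v_{j-1} := N · v_j for j = 3, …, 2.

Pick v_3 = (1, 0, 0)ᵀ.
Then v_2 = N · v_3 = (0, -1, 0)ᵀ.
Then v_1 = N · v_2 = (0, 0, 1)ᵀ.

Sanity check: (A − (-2)·I) v_1 = (0, 0, 0)ᵀ = 0. ✓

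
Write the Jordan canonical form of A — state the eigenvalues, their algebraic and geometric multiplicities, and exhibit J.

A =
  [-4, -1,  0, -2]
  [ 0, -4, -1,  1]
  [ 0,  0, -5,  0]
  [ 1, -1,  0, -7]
J_3(-5) ⊕ J_1(-5)

The characteristic polynomial is
  det(x·I − A) = x^4 + 20*x^3 + 150*x^2 + 500*x + 625 = (x + 5)^4

Eigenvalues and multiplicities (the geometric multiplicity of λ is n − rank(A − λI), which equals the number of Jordan blocks for λ):
  λ = -5: algebraic multiplicity = 4, geometric multiplicity = 2

Determining the block sizes for each eigenvalue:
  λ = -5: with am = 4 and gm = 2, the partition is not yet determined (e.g. several partitions of 4 into 2 parts exist). Let N = A − (-5)·I. Computing rank(N^1) = 2, rank(N^2) = 1, rank(N^3) = 0; the number of blocks of size ≥ j is rank(N^{j−1}) − rank(N^j), giving [2, 1, 1]. So we have 1 block(s) of size 3, 1 block(s) of size 1 → block sizes [3, 1]

Assembling the blocks gives a Jordan form
J =
  [-5,  1,  0,  0]
  [ 0, -5,  1,  0]
  [ 0,  0, -5,  0]
  [ 0,  0,  0, -5]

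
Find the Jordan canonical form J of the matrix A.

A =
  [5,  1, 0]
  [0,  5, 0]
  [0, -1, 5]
J_2(5) ⊕ J_1(5)

The characteristic polynomial is
  det(x·I − A) = x^3 - 15*x^2 + 75*x - 125 = (x - 5)^3

Eigenvalues and multiplicities (the geometric multiplicity of λ is n − rank(A − λI), which equals the number of Jordan blocks for λ):
  λ = 5: algebraic multiplicity = 3, geometric multiplicity = 2

Determining the block sizes for each eigenvalue:
  λ = 5: 2 blocks summing to 3 forces exactly one block of size 2 and the rest size 1 → block sizes [2, 1]

Assembling the blocks gives a Jordan form
J =
  [5, 1, 0]
  [0, 5, 0]
  [0, 0, 5]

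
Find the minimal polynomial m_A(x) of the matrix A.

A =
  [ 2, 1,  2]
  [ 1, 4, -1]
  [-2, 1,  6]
x^3 - 12*x^2 + 48*x - 64

The characteristic polynomial is χ_A(x) = (x - 4)^3, so the eigenvalues are known. The minimal polynomial is
  m_A(x) = Π_λ (x − λ)^{k_λ}
where k_λ is the size of the *largest* Jordan block for λ (equivalently, the smallest k with (A − λI)^k v = 0 for every generalised eigenvector v of λ).

  λ = 4: largest Jordan block has size 3, contributing (x − 4)^3

So m_A(x) = (x - 4)^3 = x^3 - 12*x^2 + 48*x - 64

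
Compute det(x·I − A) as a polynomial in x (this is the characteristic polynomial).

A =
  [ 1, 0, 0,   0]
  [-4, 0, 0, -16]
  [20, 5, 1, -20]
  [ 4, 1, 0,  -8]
x^4 + 6*x^3 + x^2 - 24*x + 16

Expanding det(x·I − A) (e.g. by cofactor expansion or by noting that A is similar to its Jordan form J, which has the same characteristic polynomial as A) gives
  χ_A(x) = x^4 + 6*x^3 + x^2 - 24*x + 16
which factors as (x - 1)^2*(x + 4)^2. The eigenvalues (with algebraic multiplicities) are λ = -4 with multiplicity 2, λ = 1 with multiplicity 2.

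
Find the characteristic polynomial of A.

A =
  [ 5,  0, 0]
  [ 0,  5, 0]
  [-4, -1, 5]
x^3 - 15*x^2 + 75*x - 125

Expanding det(x·I − A) (e.g. by cofactor expansion or by noting that A is similar to its Jordan form J, which has the same characteristic polynomial as A) gives
  χ_A(x) = x^3 - 15*x^2 + 75*x - 125
which factors as (x - 5)^3. The eigenvalues (with algebraic multiplicities) are λ = 5 with multiplicity 3.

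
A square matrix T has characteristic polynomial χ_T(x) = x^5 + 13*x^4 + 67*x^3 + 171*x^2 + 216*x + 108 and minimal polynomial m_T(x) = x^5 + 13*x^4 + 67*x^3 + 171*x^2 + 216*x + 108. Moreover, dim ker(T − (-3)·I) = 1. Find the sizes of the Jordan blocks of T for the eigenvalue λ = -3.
Block sizes for λ = -3: [3]

Step 1 — from the characteristic polynomial, algebraic multiplicity of λ = -3 is 3. From dim ker(T − (-3)·I) = 1, there are exactly 1 Jordan blocks for λ = -3.
Step 2 — from the minimal polynomial, the factor (x + 3)^3 tells us the largest block for λ = -3 has size 3.
Step 3 — with total size 3, 1 blocks, and largest block 3, the block sizes (in nonincreasing order) are [3].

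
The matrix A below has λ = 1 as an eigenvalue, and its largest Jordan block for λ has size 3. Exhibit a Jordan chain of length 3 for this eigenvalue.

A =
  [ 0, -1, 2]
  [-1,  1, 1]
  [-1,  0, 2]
A Jordan chain for λ = 1 of length 3:
v_1 = (1, 1, 1)ᵀ
v_2 = (-1, 0, 0)ᵀ
v_3 = (0, 1, 0)ᵀ

Let N = A − (1)·I. We want v_3 with N^3 v_3 = 0 but N^2 v_3 ≠ 0; then v_{j-1} := N · v_j for j = 3, …, 2.

Pick v_3 = (0, 1, 0)ᵀ.
Then v_2 = N · v_3 = (-1, 0, 0)ᵀ.
Then v_1 = N · v_2 = (1, 1, 1)ᵀ.

Sanity check: (A − (1)·I) v_1 = (0, 0, 0)ᵀ = 0. ✓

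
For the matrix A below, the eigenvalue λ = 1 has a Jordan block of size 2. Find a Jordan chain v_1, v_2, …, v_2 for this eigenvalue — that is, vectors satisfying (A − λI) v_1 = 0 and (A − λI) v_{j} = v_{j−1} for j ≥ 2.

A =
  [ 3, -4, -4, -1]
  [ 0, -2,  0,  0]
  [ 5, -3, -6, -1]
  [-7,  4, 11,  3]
A Jordan chain for λ = 1 of length 2:
v_1 = (-2, 0, -2, 4)ᵀ
v_2 = (1, 0, 1, 0)ᵀ

Let N = A − (1)·I. We want v_2 with N^2 v_2 = 0 but N^1 v_2 ≠ 0; then v_{j-1} := N · v_j for j = 2, …, 2.

Pick v_2 = (1, 0, 1, 0)ᵀ.
Then v_1 = N · v_2 = (-2, 0, -2, 4)ᵀ.

Sanity check: (A − (1)·I) v_1 = (0, 0, 0, 0)ᵀ = 0. ✓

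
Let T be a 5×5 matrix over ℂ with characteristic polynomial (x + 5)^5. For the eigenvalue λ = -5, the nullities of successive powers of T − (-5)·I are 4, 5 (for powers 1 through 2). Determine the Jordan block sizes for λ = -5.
Block sizes for λ = -5: [2, 1, 1, 1]

From the dimensions of kernels of powers, the number of Jordan blocks of size at least j is d_j − d_{j−1} where d_j = dim ker(N^j) (with d_0 = 0). Computing the differences gives [4, 1].
The number of blocks of size exactly k is (#blocks of size ≥ k) − (#blocks of size ≥ k + 1), so the partition is: 3 block(s) of size 1, 1 block(s) of size 2.
In nonincreasing order the block sizes are [2, 1, 1, 1].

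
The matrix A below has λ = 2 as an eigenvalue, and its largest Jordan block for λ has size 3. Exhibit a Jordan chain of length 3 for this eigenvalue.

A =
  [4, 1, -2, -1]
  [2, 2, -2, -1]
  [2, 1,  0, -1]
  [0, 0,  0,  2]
A Jordan chain for λ = 2 of length 3:
v_1 = (2, 0, 2, 0)ᵀ
v_2 = (2, 2, 2, 0)ᵀ
v_3 = (1, 0, 0, 0)ᵀ

Let N = A − (2)·I. We want v_3 with N^3 v_3 = 0 but N^2 v_3 ≠ 0; then v_{j-1} := N · v_j for j = 3, …, 2.

Pick v_3 = (1, 0, 0, 0)ᵀ.
Then v_2 = N · v_3 = (2, 2, 2, 0)ᵀ.
Then v_1 = N · v_2 = (2, 0, 2, 0)ᵀ.

Sanity check: (A − (2)·I) v_1 = (0, 0, 0, 0)ᵀ = 0. ✓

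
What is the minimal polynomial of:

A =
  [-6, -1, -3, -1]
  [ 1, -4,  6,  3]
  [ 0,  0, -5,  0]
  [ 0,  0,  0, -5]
x^3 + 15*x^2 + 75*x + 125

The characteristic polynomial is χ_A(x) = (x + 5)^4, so the eigenvalues are known. The minimal polynomial is
  m_A(x) = Π_λ (x − λ)^{k_λ}
where k_λ is the size of the *largest* Jordan block for λ (equivalently, the smallest k with (A − λI)^k v = 0 for every generalised eigenvector v of λ).

  λ = -5: largest Jordan block has size 3, contributing (x + 5)^3

So m_A(x) = (x + 5)^3 = x^3 + 15*x^2 + 75*x + 125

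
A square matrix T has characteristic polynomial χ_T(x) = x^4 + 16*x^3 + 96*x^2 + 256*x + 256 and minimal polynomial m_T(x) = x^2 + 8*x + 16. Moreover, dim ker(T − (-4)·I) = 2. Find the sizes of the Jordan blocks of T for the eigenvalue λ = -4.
Block sizes for λ = -4: [2, 2]

Step 1 — from the characteristic polynomial, algebraic multiplicity of λ = -4 is 4. From dim ker(T − (-4)·I) = 2, there are exactly 2 Jordan blocks for λ = -4.
Step 2 — from the minimal polynomial, the factor (x + 4)^2 tells us the largest block for λ = -4 has size 2.
Step 3 — with total size 4, 2 blocks, and largest block 2, the block sizes (in nonincreasing order) are [2, 2].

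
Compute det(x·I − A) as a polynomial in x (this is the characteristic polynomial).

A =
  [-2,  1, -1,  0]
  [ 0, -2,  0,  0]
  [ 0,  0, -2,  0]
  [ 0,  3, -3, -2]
x^4 + 8*x^3 + 24*x^2 + 32*x + 16

Expanding det(x·I − A) (e.g. by cofactor expansion or by noting that A is similar to its Jordan form J, which has the same characteristic polynomial as A) gives
  χ_A(x) = x^4 + 8*x^3 + 24*x^2 + 32*x + 16
which factors as (x + 2)^4. The eigenvalues (with algebraic multiplicities) are λ = -2 with multiplicity 4.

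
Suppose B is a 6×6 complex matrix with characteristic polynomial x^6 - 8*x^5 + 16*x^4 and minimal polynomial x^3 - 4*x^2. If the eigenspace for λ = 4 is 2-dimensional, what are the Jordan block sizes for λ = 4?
Block sizes for λ = 4: [1, 1]

Step 1 — from the characteristic polynomial, algebraic multiplicity of λ = 4 is 2. From dim ker(B − (4)·I) = 2, there are exactly 2 Jordan blocks for λ = 4.
Step 2 — from the minimal polynomial, the factor (x − 4) tells us the largest block for λ = 4 has size 1.
Step 3 — with total size 2, 2 blocks, and largest block 1, the block sizes (in nonincreasing order) are [1, 1].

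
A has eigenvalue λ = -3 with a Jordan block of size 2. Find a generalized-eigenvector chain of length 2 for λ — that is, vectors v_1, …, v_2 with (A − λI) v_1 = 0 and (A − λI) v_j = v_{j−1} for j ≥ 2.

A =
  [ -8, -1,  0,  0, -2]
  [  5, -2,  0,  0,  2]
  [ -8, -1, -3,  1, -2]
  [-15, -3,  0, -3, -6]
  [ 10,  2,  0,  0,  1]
A Jordan chain for λ = -3 of length 2:
v_1 = (-5, 5, -8, -15, 10)ᵀ
v_2 = (1, 0, 0, 0, 0)ᵀ

Let N = A − (-3)·I. We want v_2 with N^2 v_2 = 0 but N^1 v_2 ≠ 0; then v_{j-1} := N · v_j for j = 2, …, 2.

Pick v_2 = (1, 0, 0, 0, 0)ᵀ.
Then v_1 = N · v_2 = (-5, 5, -8, -15, 10)ᵀ.

Sanity check: (A − (-3)·I) v_1 = (0, 0, 0, 0, 0)ᵀ = 0. ✓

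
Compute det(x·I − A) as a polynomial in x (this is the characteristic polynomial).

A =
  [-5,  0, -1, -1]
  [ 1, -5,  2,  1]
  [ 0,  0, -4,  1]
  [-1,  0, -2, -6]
x^4 + 20*x^3 + 150*x^2 + 500*x + 625

Expanding det(x·I − A) (e.g. by cofactor expansion or by noting that A is similar to its Jordan form J, which has the same characteristic polynomial as A) gives
  χ_A(x) = x^4 + 20*x^3 + 150*x^2 + 500*x + 625
which factors as (x + 5)^4. The eigenvalues (with algebraic multiplicities) are λ = -5 with multiplicity 4.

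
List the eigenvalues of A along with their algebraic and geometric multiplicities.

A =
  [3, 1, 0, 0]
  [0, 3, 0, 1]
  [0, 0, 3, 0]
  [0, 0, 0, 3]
λ = 3: alg = 4, geom = 2

Step 1 — factor the characteristic polynomial to read off the algebraic multiplicities:
  χ_A(x) = (x - 3)^4

Step 2 — compute geometric multiplicities via the rank-nullity identity g(λ) = n − rank(A − λI):
  rank(A − (3)·I) = 2, so dim ker(A − (3)·I) = n − 2 = 2

Summary:
  λ = 3: algebraic multiplicity = 4, geometric multiplicity = 2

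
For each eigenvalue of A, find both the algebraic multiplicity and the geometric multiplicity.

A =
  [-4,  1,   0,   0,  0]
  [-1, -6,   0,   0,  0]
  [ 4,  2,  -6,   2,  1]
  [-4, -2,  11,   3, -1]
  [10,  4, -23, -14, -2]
λ = -5: alg = 4, geom = 2; λ = 5: alg = 1, geom = 1

Step 1 — factor the characteristic polynomial to read off the algebraic multiplicities:
  χ_A(x) = (x - 5)*(x + 5)^4

Step 2 — compute geometric multiplicities via the rank-nullity identity g(λ) = n − rank(A − λI):
  rank(A − (-5)·I) = 3, so dim ker(A − (-5)·I) = n − 3 = 2
  rank(A − (5)·I) = 4, so dim ker(A − (5)·I) = n − 4 = 1

Summary:
  λ = -5: algebraic multiplicity = 4, geometric multiplicity = 2
  λ = 5: algebraic multiplicity = 1, geometric multiplicity = 1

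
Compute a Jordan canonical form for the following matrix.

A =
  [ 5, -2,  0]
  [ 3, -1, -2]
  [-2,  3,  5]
J_3(3)

The characteristic polynomial is
  det(x·I − A) = x^3 - 9*x^2 + 27*x - 27 = (x - 3)^3

Eigenvalues and multiplicities (the geometric multiplicity of λ is n − rank(A − λI), which equals the number of Jordan blocks for λ):
  λ = 3: algebraic multiplicity = 3, geometric multiplicity = 1

Determining the block sizes for each eigenvalue:
  λ = 3: one block (gm = 1), so the single block has size am = 3 → block sizes [3]

Assembling the blocks gives a Jordan form
J =
  [3, 1, 0]
  [0, 3, 1]
  [0, 0, 3]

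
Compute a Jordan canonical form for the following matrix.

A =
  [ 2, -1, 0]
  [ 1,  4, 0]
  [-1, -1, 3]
J_2(3) ⊕ J_1(3)

The characteristic polynomial is
  det(x·I − A) = x^3 - 9*x^2 + 27*x - 27 = (x - 3)^3

Eigenvalues and multiplicities (the geometric multiplicity of λ is n − rank(A − λI), which equals the number of Jordan blocks for λ):
  λ = 3: algebraic multiplicity = 3, geometric multiplicity = 2

Determining the block sizes for each eigenvalue:
  λ = 3: 2 blocks summing to 3 forces exactly one block of size 2 and the rest size 1 → block sizes [2, 1]

Assembling the blocks gives a Jordan form
J =
  [3, 1, 0]
  [0, 3, 0]
  [0, 0, 3]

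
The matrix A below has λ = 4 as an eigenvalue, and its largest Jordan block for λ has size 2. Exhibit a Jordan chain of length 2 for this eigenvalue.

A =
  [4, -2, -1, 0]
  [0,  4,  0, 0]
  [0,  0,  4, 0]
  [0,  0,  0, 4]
A Jordan chain for λ = 4 of length 2:
v_1 = (-2, 0, 0, 0)ᵀ
v_2 = (0, 1, 0, 0)ᵀ

Let N = A − (4)·I. We want v_2 with N^2 v_2 = 0 but N^1 v_2 ≠ 0; then v_{j-1} := N · v_j for j = 2, …, 2.

Pick v_2 = (0, 1, 0, 0)ᵀ.
Then v_1 = N · v_2 = (-2, 0, 0, 0)ᵀ.

Sanity check: (A − (4)·I) v_1 = (0, 0, 0, 0)ᵀ = 0. ✓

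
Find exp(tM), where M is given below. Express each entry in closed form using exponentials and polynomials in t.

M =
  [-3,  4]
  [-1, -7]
e^{tM} =
  [2*t*exp(-5*t) + exp(-5*t), 4*t*exp(-5*t)]
  [-t*exp(-5*t), -2*t*exp(-5*t) + exp(-5*t)]

Strategy: write M = P · J · P⁻¹ where J is a Jordan canonical form, so e^{tM} = P · e^{tJ} · P⁻¹, and e^{tJ} can be computed block-by-block.

M has Jordan form
J =
  [-5,  1]
  [ 0, -5]
(up to reordering of blocks).

Per-block formulas:
  For a 2×2 Jordan block J_2(-5): exp(t · J_2(-5)) = e^(-5t)·(I + t·N), where N is the 2×2 nilpotent shift.

After assembling e^{tJ} and conjugating by P, we get:

e^{tM} =
  [2*t*exp(-5*t) + exp(-5*t), 4*t*exp(-5*t)]
  [-t*exp(-5*t), -2*t*exp(-5*t) + exp(-5*t)]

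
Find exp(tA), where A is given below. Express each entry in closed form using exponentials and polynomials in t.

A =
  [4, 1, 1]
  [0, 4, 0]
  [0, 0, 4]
e^{tA} =
  [exp(4*t), t*exp(4*t), t*exp(4*t)]
  [0, exp(4*t), 0]
  [0, 0, exp(4*t)]

Strategy: write A = P · J · P⁻¹ where J is a Jordan canonical form, so e^{tA} = P · e^{tJ} · P⁻¹, and e^{tJ} can be computed block-by-block.

A has Jordan form
J =
  [4, 1, 0]
  [0, 4, 0]
  [0, 0, 4]
(up to reordering of blocks).

Per-block formulas:
  For a 1×1 block at λ = 4: exp(t · [4]) = [e^(4t)].
  For a 2×2 Jordan block J_2(4): exp(t · J_2(4)) = e^(4t)·(I + t·N), where N is the 2×2 nilpotent shift.

After assembling e^{tJ} and conjugating by P, we get:

e^{tA} =
  [exp(4*t), t*exp(4*t), t*exp(4*t)]
  [0, exp(4*t), 0]
  [0, 0, exp(4*t)]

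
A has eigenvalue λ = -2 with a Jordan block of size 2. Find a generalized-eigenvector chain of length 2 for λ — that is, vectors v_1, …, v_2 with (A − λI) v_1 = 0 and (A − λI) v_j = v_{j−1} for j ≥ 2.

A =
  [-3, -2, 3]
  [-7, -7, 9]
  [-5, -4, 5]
A Jordan chain for λ = -2 of length 2:
v_1 = (-3, -12, -9)ᵀ
v_2 = (1, 1, 0)ᵀ

Let N = A − (-2)·I. We want v_2 with N^2 v_2 = 0 but N^1 v_2 ≠ 0; then v_{j-1} := N · v_j for j = 2, …, 2.

Pick v_2 = (1, 1, 0)ᵀ.
Then v_1 = N · v_2 = (-3, -12, -9)ᵀ.

Sanity check: (A − (-2)·I) v_1 = (0, 0, 0)ᵀ = 0. ✓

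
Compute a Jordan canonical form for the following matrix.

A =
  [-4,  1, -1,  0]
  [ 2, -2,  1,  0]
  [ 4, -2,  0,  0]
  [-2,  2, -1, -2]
J_3(-2) ⊕ J_1(-2)

The characteristic polynomial is
  det(x·I − A) = x^4 + 8*x^3 + 24*x^2 + 32*x + 16 = (x + 2)^4

Eigenvalues and multiplicities (the geometric multiplicity of λ is n − rank(A − λI), which equals the number of Jordan blocks for λ):
  λ = -2: algebraic multiplicity = 4, geometric multiplicity = 2

Determining the block sizes for each eigenvalue:
  λ = -2: with am = 4 and gm = 2, the partition is not yet determined (e.g. several partitions of 4 into 2 parts exist). Let N = A − (-2)·I. Computing rank(N^1) = 2, rank(N^2) = 1, rank(N^3) = 0; the number of blocks of size ≥ j is rank(N^{j−1}) − rank(N^j), giving [2, 1, 1]. So we have 1 block(s) of size 3, 1 block(s) of size 1 → block sizes [3, 1]

Assembling the blocks gives a Jordan form
J =
  [-2,  1,  0,  0]
  [ 0, -2,  1,  0]
  [ 0,  0, -2,  0]
  [ 0,  0,  0, -2]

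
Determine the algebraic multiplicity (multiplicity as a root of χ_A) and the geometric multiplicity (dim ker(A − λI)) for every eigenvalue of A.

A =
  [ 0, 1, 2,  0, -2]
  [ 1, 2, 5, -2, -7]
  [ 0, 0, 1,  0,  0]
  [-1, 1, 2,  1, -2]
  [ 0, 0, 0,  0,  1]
λ = 1: alg = 5, geom = 3

Step 1 — factor the characteristic polynomial to read off the algebraic multiplicities:
  χ_A(x) = (x - 1)^5

Step 2 — compute geometric multiplicities via the rank-nullity identity g(λ) = n − rank(A − λI):
  rank(A − (1)·I) = 2, so dim ker(A − (1)·I) = n − 2 = 3

Summary:
  λ = 1: algebraic multiplicity = 5, geometric multiplicity = 3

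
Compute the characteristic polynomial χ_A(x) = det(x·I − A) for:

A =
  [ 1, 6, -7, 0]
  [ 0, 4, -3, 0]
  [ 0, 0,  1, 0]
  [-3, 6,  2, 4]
x^4 - 10*x^3 + 33*x^2 - 40*x + 16

Expanding det(x·I − A) (e.g. by cofactor expansion or by noting that A is similar to its Jordan form J, which has the same characteristic polynomial as A) gives
  χ_A(x) = x^4 - 10*x^3 + 33*x^2 - 40*x + 16
which factors as (x - 4)^2*(x - 1)^2. The eigenvalues (with algebraic multiplicities) are λ = 1 with multiplicity 2, λ = 4 with multiplicity 2.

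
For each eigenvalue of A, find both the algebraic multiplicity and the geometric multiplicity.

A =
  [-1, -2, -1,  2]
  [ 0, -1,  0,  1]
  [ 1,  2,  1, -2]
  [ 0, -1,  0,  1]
λ = 0: alg = 4, geom = 2

Step 1 — factor the characteristic polynomial to read off the algebraic multiplicities:
  χ_A(x) = x^4

Step 2 — compute geometric multiplicities via the rank-nullity identity g(λ) = n − rank(A − λI):
  rank(A − (0)·I) = 2, so dim ker(A − (0)·I) = n − 2 = 2

Summary:
  λ = 0: algebraic multiplicity = 4, geometric multiplicity = 2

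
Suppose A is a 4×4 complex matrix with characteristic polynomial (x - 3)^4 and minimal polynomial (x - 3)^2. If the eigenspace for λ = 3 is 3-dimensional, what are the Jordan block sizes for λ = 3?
Block sizes for λ = 3: [2, 1, 1]

Step 1 — from the characteristic polynomial, algebraic multiplicity of λ = 3 is 4. From dim ker(A − (3)·I) = 3, there are exactly 3 Jordan blocks for λ = 3.
Step 2 — from the minimal polynomial, the factor (x − 3)^2 tells us the largest block for λ = 3 has size 2.
Step 3 — with total size 4, 3 blocks, and largest block 2, the block sizes (in nonincreasing order) are [2, 1, 1].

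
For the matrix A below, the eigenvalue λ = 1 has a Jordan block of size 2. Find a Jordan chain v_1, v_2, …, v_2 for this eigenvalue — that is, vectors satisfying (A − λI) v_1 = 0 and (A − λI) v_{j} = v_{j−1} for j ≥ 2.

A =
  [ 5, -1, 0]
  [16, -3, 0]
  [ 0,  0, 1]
A Jordan chain for λ = 1 of length 2:
v_1 = (4, 16, 0)ᵀ
v_2 = (1, 0, 0)ᵀ

Let N = A − (1)·I. We want v_2 with N^2 v_2 = 0 but N^1 v_2 ≠ 0; then v_{j-1} := N · v_j for j = 2, …, 2.

Pick v_2 = (1, 0, 0)ᵀ.
Then v_1 = N · v_2 = (4, 16, 0)ᵀ.

Sanity check: (A − (1)·I) v_1 = (0, 0, 0)ᵀ = 0. ✓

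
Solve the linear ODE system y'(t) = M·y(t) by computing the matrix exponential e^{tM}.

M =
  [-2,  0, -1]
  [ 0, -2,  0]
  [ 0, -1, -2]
e^{tM} =
  [exp(-2*t), t^2*exp(-2*t)/2, -t*exp(-2*t)]
  [0, exp(-2*t), 0]
  [0, -t*exp(-2*t), exp(-2*t)]

Strategy: write M = P · J · P⁻¹ where J is a Jordan canonical form, so e^{tM} = P · e^{tJ} · P⁻¹, and e^{tJ} can be computed block-by-block.

M has Jordan form
J =
  [-2,  1,  0]
  [ 0, -2,  1]
  [ 0,  0, -2]
(up to reordering of blocks).

Per-block formulas:
  For a 3×3 Jordan block J_3(-2): exp(t · J_3(-2)) = e^(-2t)·(I + t·N + (t^2/2)·N^2), where N is the 3×3 nilpotent shift.

After assembling e^{tJ} and conjugating by P, we get:

e^{tM} =
  [exp(-2*t), t^2*exp(-2*t)/2, -t*exp(-2*t)]
  [0, exp(-2*t), 0]
  [0, -t*exp(-2*t), exp(-2*t)]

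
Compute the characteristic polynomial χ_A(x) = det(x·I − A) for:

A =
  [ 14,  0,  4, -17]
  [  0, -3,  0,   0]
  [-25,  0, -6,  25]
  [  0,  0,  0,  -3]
x^4 - 2*x^3 - 23*x^2 + 24*x + 144

Expanding det(x·I − A) (e.g. by cofactor expansion or by noting that A is similar to its Jordan form J, which has the same characteristic polynomial as A) gives
  χ_A(x) = x^4 - 2*x^3 - 23*x^2 + 24*x + 144
which factors as (x - 4)^2*(x + 3)^2. The eigenvalues (with algebraic multiplicities) are λ = -3 with multiplicity 2, λ = 4 with multiplicity 2.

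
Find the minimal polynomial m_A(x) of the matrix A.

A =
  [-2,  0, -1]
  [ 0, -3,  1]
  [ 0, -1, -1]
x^3 + 6*x^2 + 12*x + 8

The characteristic polynomial is χ_A(x) = (x + 2)^3, so the eigenvalues are known. The minimal polynomial is
  m_A(x) = Π_λ (x − λ)^{k_λ}
where k_λ is the size of the *largest* Jordan block for λ (equivalently, the smallest k with (A − λI)^k v = 0 for every generalised eigenvector v of λ).

  λ = -2: largest Jordan block has size 3, contributing (x + 2)^3

So m_A(x) = (x + 2)^3 = x^3 + 6*x^2 + 12*x + 8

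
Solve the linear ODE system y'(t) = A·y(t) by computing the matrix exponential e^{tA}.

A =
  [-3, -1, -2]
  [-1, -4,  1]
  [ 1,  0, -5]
e^{tA} =
  [t*exp(-4*t) + exp(-4*t), -t^2*exp(-4*t)/2 - t*exp(-4*t), -t^2*exp(-4*t)/2 - 2*t*exp(-4*t)]
  [-t*exp(-4*t), t^2*exp(-4*t)/2 + exp(-4*t), t^2*exp(-4*t)/2 + t*exp(-4*t)]
  [t*exp(-4*t), -t^2*exp(-4*t)/2, -t^2*exp(-4*t)/2 - t*exp(-4*t) + exp(-4*t)]

Strategy: write A = P · J · P⁻¹ where J is a Jordan canonical form, so e^{tA} = P · e^{tJ} · P⁻¹, and e^{tJ} can be computed block-by-block.

A has Jordan form
J =
  [-4,  1,  0]
  [ 0, -4,  1]
  [ 0,  0, -4]
(up to reordering of blocks).

Per-block formulas:
  For a 3×3 Jordan block J_3(-4): exp(t · J_3(-4)) = e^(-4t)·(I + t·N + (t^2/2)·N^2), where N is the 3×3 nilpotent shift.

After assembling e^{tJ} and conjugating by P, we get:

e^{tA} =
  [t*exp(-4*t) + exp(-4*t), -t^2*exp(-4*t)/2 - t*exp(-4*t), -t^2*exp(-4*t)/2 - 2*t*exp(-4*t)]
  [-t*exp(-4*t), t^2*exp(-4*t)/2 + exp(-4*t), t^2*exp(-4*t)/2 + t*exp(-4*t)]
  [t*exp(-4*t), -t^2*exp(-4*t)/2, -t^2*exp(-4*t)/2 - t*exp(-4*t) + exp(-4*t)]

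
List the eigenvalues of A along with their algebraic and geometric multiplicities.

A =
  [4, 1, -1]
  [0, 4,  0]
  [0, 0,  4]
λ = 4: alg = 3, geom = 2

Step 1 — factor the characteristic polynomial to read off the algebraic multiplicities:
  χ_A(x) = (x - 4)^3

Step 2 — compute geometric multiplicities via the rank-nullity identity g(λ) = n − rank(A − λI):
  rank(A − (4)·I) = 1, so dim ker(A − (4)·I) = n − 1 = 2

Summary:
  λ = 4: algebraic multiplicity = 3, geometric multiplicity = 2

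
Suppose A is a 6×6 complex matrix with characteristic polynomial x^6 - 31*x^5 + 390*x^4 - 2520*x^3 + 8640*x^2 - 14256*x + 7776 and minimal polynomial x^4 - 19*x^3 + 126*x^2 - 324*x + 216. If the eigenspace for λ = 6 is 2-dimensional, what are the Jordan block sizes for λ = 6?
Block sizes for λ = 6: [3, 2]

Step 1 — from the characteristic polynomial, algebraic multiplicity of λ = 6 is 5. From dim ker(A − (6)·I) = 2, there are exactly 2 Jordan blocks for λ = 6.
Step 2 — from the minimal polynomial, the factor (x − 6)^3 tells us the largest block for λ = 6 has size 3.
Step 3 — with total size 5, 2 blocks, and largest block 3, the block sizes (in nonincreasing order) are [3, 2].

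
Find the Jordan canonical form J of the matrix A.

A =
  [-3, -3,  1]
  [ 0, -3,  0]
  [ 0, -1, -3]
J_3(-3)

The characteristic polynomial is
  det(x·I − A) = x^3 + 9*x^2 + 27*x + 27 = (x + 3)^3

Eigenvalues and multiplicities (the geometric multiplicity of λ is n − rank(A − λI), which equals the number of Jordan blocks for λ):
  λ = -3: algebraic multiplicity = 3, geometric multiplicity = 1

Determining the block sizes for each eigenvalue:
  λ = -3: one block (gm = 1), so the single block has size am = 3 → block sizes [3]

Assembling the blocks gives a Jordan form
J =
  [-3,  1,  0]
  [ 0, -3,  1]
  [ 0,  0, -3]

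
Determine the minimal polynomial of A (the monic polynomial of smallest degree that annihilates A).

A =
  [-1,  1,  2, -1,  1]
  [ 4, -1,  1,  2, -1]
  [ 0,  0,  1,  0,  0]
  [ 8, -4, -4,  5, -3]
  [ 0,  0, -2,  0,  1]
x^3 - 3*x^2 + 3*x - 1

The characteristic polynomial is χ_A(x) = (x - 1)^5, so the eigenvalues are known. The minimal polynomial is
  m_A(x) = Π_λ (x − λ)^{k_λ}
where k_λ is the size of the *largest* Jordan block for λ (equivalently, the smallest k with (A − λI)^k v = 0 for every generalised eigenvector v of λ).

  λ = 1: largest Jordan block has size 3, contributing (x − 1)^3

So m_A(x) = (x - 1)^3 = x^3 - 3*x^2 + 3*x - 1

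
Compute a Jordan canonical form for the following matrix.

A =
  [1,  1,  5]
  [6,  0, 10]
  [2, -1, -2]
J_2(-2) ⊕ J_1(3)

The characteristic polynomial is
  det(x·I − A) = x^3 + x^2 - 8*x - 12 = (x - 3)*(x + 2)^2

Eigenvalues and multiplicities (the geometric multiplicity of λ is n − rank(A − λI), which equals the number of Jordan blocks for λ):
  λ = -2: algebraic multiplicity = 2, geometric multiplicity = 1
  λ = 3: algebraic multiplicity = 1, geometric multiplicity = 1

Determining the block sizes for each eigenvalue:
  λ = -2: one block (gm = 1), so the single block has size am = 2 → block sizes [2]
  λ = 3: one block (gm = 1), so the single block has size am = 1 → block sizes [1]

Assembling the blocks gives a Jordan form
J =
  [-2,  1, 0]
  [ 0, -2, 0]
  [ 0,  0, 3]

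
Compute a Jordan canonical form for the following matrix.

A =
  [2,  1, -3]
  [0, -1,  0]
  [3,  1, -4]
J_2(-1) ⊕ J_1(-1)

The characteristic polynomial is
  det(x·I − A) = x^3 + 3*x^2 + 3*x + 1 = (x + 1)^3

Eigenvalues and multiplicities (the geometric multiplicity of λ is n − rank(A − λI), which equals the number of Jordan blocks for λ):
  λ = -1: algebraic multiplicity = 3, geometric multiplicity = 2

Determining the block sizes for each eigenvalue:
  λ = -1: 2 blocks summing to 3 forces exactly one block of size 2 and the rest size 1 → block sizes [2, 1]

Assembling the blocks gives a Jordan form
J =
  [-1,  1,  0]
  [ 0, -1,  0]
  [ 0,  0, -1]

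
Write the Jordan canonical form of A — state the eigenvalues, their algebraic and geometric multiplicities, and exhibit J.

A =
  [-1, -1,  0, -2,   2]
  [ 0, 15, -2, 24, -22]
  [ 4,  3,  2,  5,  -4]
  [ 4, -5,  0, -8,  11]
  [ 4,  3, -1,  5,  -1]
J_2(-1) ⊕ J_3(3)

The characteristic polynomial is
  det(x·I − A) = x^5 - 7*x^4 + 10*x^3 + 18*x^2 - 27*x - 27 = (x - 3)^3*(x + 1)^2

Eigenvalues and multiplicities (the geometric multiplicity of λ is n − rank(A − λI), which equals the number of Jordan blocks for λ):
  λ = -1: algebraic multiplicity = 2, geometric multiplicity = 1
  λ = 3: algebraic multiplicity = 3, geometric multiplicity = 1

Determining the block sizes for each eigenvalue:
  λ = -1: one block (gm = 1), so the single block has size am = 2 → block sizes [2]
  λ = 3: one block (gm = 1), so the single block has size am = 3 → block sizes [3]

Assembling the blocks gives a Jordan form
J =
  [-1,  1, 0, 0, 0]
  [ 0, -1, 0, 0, 0]
  [ 0,  0, 3, 1, 0]
  [ 0,  0, 0, 3, 1]
  [ 0,  0, 0, 0, 3]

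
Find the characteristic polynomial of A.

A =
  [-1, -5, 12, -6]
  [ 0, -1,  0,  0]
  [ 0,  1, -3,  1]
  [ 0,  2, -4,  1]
x^4 + 4*x^3 + 6*x^2 + 4*x + 1

Expanding det(x·I − A) (e.g. by cofactor expansion or by noting that A is similar to its Jordan form J, which has the same characteristic polynomial as A) gives
  χ_A(x) = x^4 + 4*x^3 + 6*x^2 + 4*x + 1
which factors as (x + 1)^4. The eigenvalues (with algebraic multiplicities) are λ = -1 with multiplicity 4.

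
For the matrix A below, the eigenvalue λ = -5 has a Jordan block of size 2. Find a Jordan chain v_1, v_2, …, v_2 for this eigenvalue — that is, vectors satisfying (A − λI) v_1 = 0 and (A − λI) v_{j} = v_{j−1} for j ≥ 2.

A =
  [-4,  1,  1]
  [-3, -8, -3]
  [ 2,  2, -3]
A Jordan chain for λ = -5 of length 2:
v_1 = (1, -3, 2)ᵀ
v_2 = (1, 0, 0)ᵀ

Let N = A − (-5)·I. We want v_2 with N^2 v_2 = 0 but N^1 v_2 ≠ 0; then v_{j-1} := N · v_j for j = 2, …, 2.

Pick v_2 = (1, 0, 0)ᵀ.
Then v_1 = N · v_2 = (1, -3, 2)ᵀ.

Sanity check: (A − (-5)·I) v_1 = (0, 0, 0)ᵀ = 0. ✓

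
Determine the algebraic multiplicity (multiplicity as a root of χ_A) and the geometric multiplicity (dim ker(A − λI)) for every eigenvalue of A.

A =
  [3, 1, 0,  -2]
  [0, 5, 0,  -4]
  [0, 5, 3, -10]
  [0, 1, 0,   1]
λ = 3: alg = 4, geom = 3

Step 1 — factor the characteristic polynomial to read off the algebraic multiplicities:
  χ_A(x) = (x - 3)^4

Step 2 — compute geometric multiplicities via the rank-nullity identity g(λ) = n − rank(A − λI):
  rank(A − (3)·I) = 1, so dim ker(A − (3)·I) = n − 1 = 3

Summary:
  λ = 3: algebraic multiplicity = 4, geometric multiplicity = 3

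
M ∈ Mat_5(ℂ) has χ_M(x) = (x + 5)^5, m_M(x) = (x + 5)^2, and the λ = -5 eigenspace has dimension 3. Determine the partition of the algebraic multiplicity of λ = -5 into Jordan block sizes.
Block sizes for λ = -5: [2, 2, 1]

Step 1 — from the characteristic polynomial, algebraic multiplicity of λ = -5 is 5. From dim ker(M − (-5)·I) = 3, there are exactly 3 Jordan blocks for λ = -5.
Step 2 — from the minimal polynomial, the factor (x + 5)^2 tells us the largest block for λ = -5 has size 2.
Step 3 — with total size 5, 3 blocks, and largest block 2, the block sizes (in nonincreasing order) are [2, 2, 1].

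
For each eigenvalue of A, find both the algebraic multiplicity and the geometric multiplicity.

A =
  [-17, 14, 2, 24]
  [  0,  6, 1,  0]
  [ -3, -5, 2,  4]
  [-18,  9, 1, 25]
λ = 1: alg = 1, geom = 1; λ = 5: alg = 3, geom = 1

Step 1 — factor the characteristic polynomial to read off the algebraic multiplicities:
  χ_A(x) = (x - 5)^3*(x - 1)

Step 2 — compute geometric multiplicities via the rank-nullity identity g(λ) = n − rank(A − λI):
  rank(A − (1)·I) = 3, so dim ker(A − (1)·I) = n − 3 = 1
  rank(A − (5)·I) = 3, so dim ker(A − (5)·I) = n − 3 = 1

Summary:
  λ = 1: algebraic multiplicity = 1, geometric multiplicity = 1
  λ = 5: algebraic multiplicity = 3, geometric multiplicity = 1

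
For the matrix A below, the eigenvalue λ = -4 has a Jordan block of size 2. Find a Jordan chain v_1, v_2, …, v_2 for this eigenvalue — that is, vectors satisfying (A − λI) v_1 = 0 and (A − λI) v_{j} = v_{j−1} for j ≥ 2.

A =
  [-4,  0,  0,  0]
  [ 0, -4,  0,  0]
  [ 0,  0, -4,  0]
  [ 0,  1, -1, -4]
A Jordan chain for λ = -4 of length 2:
v_1 = (0, 0, 0, 1)ᵀ
v_2 = (0, 1, 0, 0)ᵀ

Let N = A − (-4)·I. We want v_2 with N^2 v_2 = 0 but N^1 v_2 ≠ 0; then v_{j-1} := N · v_j for j = 2, …, 2.

Pick v_2 = (0, 1, 0, 0)ᵀ.
Then v_1 = N · v_2 = (0, 0, 0, 1)ᵀ.

Sanity check: (A − (-4)·I) v_1 = (0, 0, 0, 0)ᵀ = 0. ✓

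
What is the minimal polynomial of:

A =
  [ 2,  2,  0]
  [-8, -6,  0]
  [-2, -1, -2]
x^2 + 4*x + 4

The characteristic polynomial is χ_A(x) = (x + 2)^3, so the eigenvalues are known. The minimal polynomial is
  m_A(x) = Π_λ (x − λ)^{k_λ}
where k_λ is the size of the *largest* Jordan block for λ (equivalently, the smallest k with (A − λI)^k v = 0 for every generalised eigenvector v of λ).

  λ = -2: largest Jordan block has size 2, contributing (x + 2)^2

So m_A(x) = (x + 2)^2 = x^2 + 4*x + 4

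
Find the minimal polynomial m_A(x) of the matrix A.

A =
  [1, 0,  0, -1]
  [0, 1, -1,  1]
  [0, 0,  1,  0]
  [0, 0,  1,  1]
x^3 - 3*x^2 + 3*x - 1

The characteristic polynomial is χ_A(x) = (x - 1)^4, so the eigenvalues are known. The minimal polynomial is
  m_A(x) = Π_λ (x − λ)^{k_λ}
where k_λ is the size of the *largest* Jordan block for λ (equivalently, the smallest k with (A − λI)^k v = 0 for every generalised eigenvector v of λ).

  λ = 1: largest Jordan block has size 3, contributing (x − 1)^3

So m_A(x) = (x - 1)^3 = x^3 - 3*x^2 + 3*x - 1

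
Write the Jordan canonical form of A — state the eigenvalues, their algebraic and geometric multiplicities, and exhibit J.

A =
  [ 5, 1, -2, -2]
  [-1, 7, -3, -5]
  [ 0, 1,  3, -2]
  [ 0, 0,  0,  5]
J_3(5) ⊕ J_1(5)

The characteristic polynomial is
  det(x·I − A) = x^4 - 20*x^3 + 150*x^2 - 500*x + 625 = (x - 5)^4

Eigenvalues and multiplicities (the geometric multiplicity of λ is n − rank(A − λI), which equals the number of Jordan blocks for λ):
  λ = 5: algebraic multiplicity = 4, geometric multiplicity = 2

Determining the block sizes for each eigenvalue:
  λ = 5: with am = 4 and gm = 2, the partition is not yet determined (e.g. several partitions of 4 into 2 parts exist). Let N = A − (5)·I. Computing rank(N^1) = 2, rank(N^2) = 1, rank(N^3) = 0; the number of blocks of size ≥ j is rank(N^{j−1}) − rank(N^j), giving [2, 1, 1]. So we have 1 block(s) of size 3, 1 block(s) of size 1 → block sizes [3, 1]

Assembling the blocks gives a Jordan form
J =
  [5, 1, 0, 0]
  [0, 5, 1, 0]
  [0, 0, 5, 0]
  [0, 0, 0, 5]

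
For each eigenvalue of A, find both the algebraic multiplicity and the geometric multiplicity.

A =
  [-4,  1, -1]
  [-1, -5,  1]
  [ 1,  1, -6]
λ = -5: alg = 3, geom = 1

Step 1 — factor the characteristic polynomial to read off the algebraic multiplicities:
  χ_A(x) = (x + 5)^3

Step 2 — compute geometric multiplicities via the rank-nullity identity g(λ) = n − rank(A − λI):
  rank(A − (-5)·I) = 2, so dim ker(A − (-5)·I) = n − 2 = 1

Summary:
  λ = -5: algebraic multiplicity = 3, geometric multiplicity = 1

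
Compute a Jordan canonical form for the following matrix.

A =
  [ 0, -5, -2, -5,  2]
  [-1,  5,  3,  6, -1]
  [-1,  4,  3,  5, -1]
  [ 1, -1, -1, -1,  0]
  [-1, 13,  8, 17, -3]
J_1(0) ⊕ J_3(1) ⊕ J_1(1)

The characteristic polynomial is
  det(x·I − A) = x^5 - 4*x^4 + 6*x^3 - 4*x^2 + x = x*(x - 1)^4

Eigenvalues and multiplicities (the geometric multiplicity of λ is n − rank(A − λI), which equals the number of Jordan blocks for λ):
  λ = 0: algebraic multiplicity = 1, geometric multiplicity = 1
  λ = 1: algebraic multiplicity = 4, geometric multiplicity = 2

Determining the block sizes for each eigenvalue:
  λ = 0: one block (gm = 1), so the single block has size am = 1 → block sizes [1]
  λ = 1: with am = 4 and gm = 2, the partition is not yet determined (e.g. several partitions of 4 into 2 parts exist). Let N = A − (1)·I. Computing rank(N^1) = 3, rank(N^2) = 2, rank(N^3) = 1; the number of blocks of size ≥ j is rank(N^{j−1}) − rank(N^j), giving [2, 1, 1]. So we have 1 block(s) of size 3, 1 block(s) of size 1 → block sizes [3, 1]

Assembling the blocks gives a Jordan form
J =
  [0, 0, 0, 0, 0]
  [0, 1, 1, 0, 0]
  [0, 0, 1, 1, 0]
  [0, 0, 0, 1, 0]
  [0, 0, 0, 0, 1]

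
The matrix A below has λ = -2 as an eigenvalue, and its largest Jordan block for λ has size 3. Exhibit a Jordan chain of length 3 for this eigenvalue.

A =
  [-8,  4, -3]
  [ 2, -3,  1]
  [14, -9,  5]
A Jordan chain for λ = -2 of length 3:
v_1 = (2, 0, -4)ᵀ
v_2 = (-6, 2, 14)ᵀ
v_3 = (1, 0, 0)ᵀ

Let N = A − (-2)·I. We want v_3 with N^3 v_3 = 0 but N^2 v_3 ≠ 0; then v_{j-1} := N · v_j for j = 3, …, 2.

Pick v_3 = (1, 0, 0)ᵀ.
Then v_2 = N · v_3 = (-6, 2, 14)ᵀ.
Then v_1 = N · v_2 = (2, 0, -4)ᵀ.

Sanity check: (A − (-2)·I) v_1 = (0, 0, 0)ᵀ = 0. ✓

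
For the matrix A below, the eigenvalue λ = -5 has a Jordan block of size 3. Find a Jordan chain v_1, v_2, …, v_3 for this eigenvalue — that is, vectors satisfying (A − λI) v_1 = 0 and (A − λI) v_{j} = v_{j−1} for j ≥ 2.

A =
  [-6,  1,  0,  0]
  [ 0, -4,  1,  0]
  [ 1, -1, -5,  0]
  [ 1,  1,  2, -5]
A Jordan chain for λ = -5 of length 3:
v_1 = (1, 1, -1, 1)ᵀ
v_2 = (-1, 0, 1, 1)ᵀ
v_3 = (1, 0, 0, 0)ᵀ

Let N = A − (-5)·I. We want v_3 with N^3 v_3 = 0 but N^2 v_3 ≠ 0; then v_{j-1} := N · v_j for j = 3, …, 2.

Pick v_3 = (1, 0, 0, 0)ᵀ.
Then v_2 = N · v_3 = (-1, 0, 1, 1)ᵀ.
Then v_1 = N · v_2 = (1, 1, -1, 1)ᵀ.

Sanity check: (A − (-5)·I) v_1 = (0, 0, 0, 0)ᵀ = 0. ✓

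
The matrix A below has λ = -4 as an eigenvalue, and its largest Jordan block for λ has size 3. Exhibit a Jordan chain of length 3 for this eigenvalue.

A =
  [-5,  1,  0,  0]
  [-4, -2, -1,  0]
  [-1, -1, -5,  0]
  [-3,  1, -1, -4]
A Jordan chain for λ = -4 of length 3:
v_1 = (-3, -3, 6, 0)ᵀ
v_2 = (-1, -4, -1, -3)ᵀ
v_3 = (1, 0, 0, 0)ᵀ

Let N = A − (-4)·I. We want v_3 with N^3 v_3 = 0 but N^2 v_3 ≠ 0; then v_{j-1} := N · v_j for j = 3, …, 2.

Pick v_3 = (1, 0, 0, 0)ᵀ.
Then v_2 = N · v_3 = (-1, -4, -1, -3)ᵀ.
Then v_1 = N · v_2 = (-3, -3, 6, 0)ᵀ.

Sanity check: (A − (-4)·I) v_1 = (0, 0, 0, 0)ᵀ = 0. ✓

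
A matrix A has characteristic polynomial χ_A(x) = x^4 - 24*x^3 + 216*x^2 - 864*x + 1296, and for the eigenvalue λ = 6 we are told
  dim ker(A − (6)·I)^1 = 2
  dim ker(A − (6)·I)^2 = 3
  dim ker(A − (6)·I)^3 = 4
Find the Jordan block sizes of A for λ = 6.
Block sizes for λ = 6: [3, 1]

From the dimensions of kernels of powers, the number of Jordan blocks of size at least j is d_j − d_{j−1} where d_j = dim ker(N^j) (with d_0 = 0). Computing the differences gives [2, 1, 1].
The number of blocks of size exactly k is (#blocks of size ≥ k) − (#blocks of size ≥ k + 1), so the partition is: 1 block(s) of size 1, 1 block(s) of size 3.
In nonincreasing order the block sizes are [3, 1].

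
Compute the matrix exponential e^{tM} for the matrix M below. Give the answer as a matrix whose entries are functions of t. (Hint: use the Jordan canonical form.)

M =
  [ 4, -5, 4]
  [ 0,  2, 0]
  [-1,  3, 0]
e^{tM} =
  [2*t*exp(2*t) + exp(2*t), t^2*exp(2*t) - 5*t*exp(2*t), 4*t*exp(2*t)]
  [0, exp(2*t), 0]
  [-t*exp(2*t), -t^2*exp(2*t)/2 + 3*t*exp(2*t), -2*t*exp(2*t) + exp(2*t)]

Strategy: write M = P · J · P⁻¹ where J is a Jordan canonical form, so e^{tM} = P · e^{tJ} · P⁻¹, and e^{tJ} can be computed block-by-block.

M has Jordan form
J =
  [2, 1, 0]
  [0, 2, 1]
  [0, 0, 2]
(up to reordering of blocks).

Per-block formulas:
  For a 3×3 Jordan block J_3(2): exp(t · J_3(2)) = e^(2t)·(I + t·N + (t^2/2)·N^2), where N is the 3×3 nilpotent shift.

After assembling e^{tJ} and conjugating by P, we get:

e^{tM} =
  [2*t*exp(2*t) + exp(2*t), t^2*exp(2*t) - 5*t*exp(2*t), 4*t*exp(2*t)]
  [0, exp(2*t), 0]
  [-t*exp(2*t), -t^2*exp(2*t)/2 + 3*t*exp(2*t), -2*t*exp(2*t) + exp(2*t)]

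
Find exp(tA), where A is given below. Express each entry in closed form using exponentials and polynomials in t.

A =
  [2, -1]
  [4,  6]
e^{tA} =
  [-2*t*exp(4*t) + exp(4*t), -t*exp(4*t)]
  [4*t*exp(4*t), 2*t*exp(4*t) + exp(4*t)]

Strategy: write A = P · J · P⁻¹ where J is a Jordan canonical form, so e^{tA} = P · e^{tJ} · P⁻¹, and e^{tJ} can be computed block-by-block.

A has Jordan form
J =
  [4, 1]
  [0, 4]
(up to reordering of blocks).

Per-block formulas:
  For a 2×2 Jordan block J_2(4): exp(t · J_2(4)) = e^(4t)·(I + t·N), where N is the 2×2 nilpotent shift.

After assembling e^{tJ} and conjugating by P, we get:

e^{tA} =
  [-2*t*exp(4*t) + exp(4*t), -t*exp(4*t)]
  [4*t*exp(4*t), 2*t*exp(4*t) + exp(4*t)]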